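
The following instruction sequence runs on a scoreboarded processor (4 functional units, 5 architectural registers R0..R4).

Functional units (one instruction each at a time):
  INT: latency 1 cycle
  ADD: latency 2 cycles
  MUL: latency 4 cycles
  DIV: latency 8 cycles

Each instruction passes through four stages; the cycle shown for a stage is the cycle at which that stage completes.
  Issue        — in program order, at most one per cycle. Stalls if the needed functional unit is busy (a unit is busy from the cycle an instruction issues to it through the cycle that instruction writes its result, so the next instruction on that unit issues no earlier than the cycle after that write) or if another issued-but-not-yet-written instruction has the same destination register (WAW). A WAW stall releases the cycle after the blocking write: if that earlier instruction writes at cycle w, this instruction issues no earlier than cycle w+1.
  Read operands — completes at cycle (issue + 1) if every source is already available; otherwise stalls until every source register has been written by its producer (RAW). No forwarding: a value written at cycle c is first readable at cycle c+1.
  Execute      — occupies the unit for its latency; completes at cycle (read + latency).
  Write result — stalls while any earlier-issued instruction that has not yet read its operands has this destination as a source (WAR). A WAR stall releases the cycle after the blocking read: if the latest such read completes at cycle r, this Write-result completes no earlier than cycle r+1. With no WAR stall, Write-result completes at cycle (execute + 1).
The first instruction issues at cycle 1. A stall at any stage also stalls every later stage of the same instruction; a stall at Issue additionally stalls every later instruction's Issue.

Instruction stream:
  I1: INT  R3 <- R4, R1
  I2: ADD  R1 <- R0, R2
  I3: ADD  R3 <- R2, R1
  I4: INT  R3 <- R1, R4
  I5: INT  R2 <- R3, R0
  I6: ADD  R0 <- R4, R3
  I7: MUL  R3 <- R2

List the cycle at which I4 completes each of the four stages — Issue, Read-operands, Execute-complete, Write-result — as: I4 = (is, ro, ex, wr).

c1: I1 dispatched to INT
c2: I1 operands ready · I2 dispatched to ADD
c3: I1 complete · I2 operands ready
c4: R3←I1
c5: I2 complete
c6: R1←I2
c7: I3 dispatched to ADD
c8: I3 operands ready
c10: I3 complete
c11: R3←I3
c12: I4 dispatched to INT
c13: I4 operands ready
c14: I4 complete
c15: R3←I4
c16: I5 dispatched to INT
c17: I5 operands ready · I6 dispatched to ADD
c18: I5 complete · I6 operands ready · I7 dispatched to MUL
c19: R2←I5
c20: I6 complete · I7 operands ready
c21: R0←I6
c24: I7 complete
c25: R3←I7

I4 = (12, 13, 14, 15)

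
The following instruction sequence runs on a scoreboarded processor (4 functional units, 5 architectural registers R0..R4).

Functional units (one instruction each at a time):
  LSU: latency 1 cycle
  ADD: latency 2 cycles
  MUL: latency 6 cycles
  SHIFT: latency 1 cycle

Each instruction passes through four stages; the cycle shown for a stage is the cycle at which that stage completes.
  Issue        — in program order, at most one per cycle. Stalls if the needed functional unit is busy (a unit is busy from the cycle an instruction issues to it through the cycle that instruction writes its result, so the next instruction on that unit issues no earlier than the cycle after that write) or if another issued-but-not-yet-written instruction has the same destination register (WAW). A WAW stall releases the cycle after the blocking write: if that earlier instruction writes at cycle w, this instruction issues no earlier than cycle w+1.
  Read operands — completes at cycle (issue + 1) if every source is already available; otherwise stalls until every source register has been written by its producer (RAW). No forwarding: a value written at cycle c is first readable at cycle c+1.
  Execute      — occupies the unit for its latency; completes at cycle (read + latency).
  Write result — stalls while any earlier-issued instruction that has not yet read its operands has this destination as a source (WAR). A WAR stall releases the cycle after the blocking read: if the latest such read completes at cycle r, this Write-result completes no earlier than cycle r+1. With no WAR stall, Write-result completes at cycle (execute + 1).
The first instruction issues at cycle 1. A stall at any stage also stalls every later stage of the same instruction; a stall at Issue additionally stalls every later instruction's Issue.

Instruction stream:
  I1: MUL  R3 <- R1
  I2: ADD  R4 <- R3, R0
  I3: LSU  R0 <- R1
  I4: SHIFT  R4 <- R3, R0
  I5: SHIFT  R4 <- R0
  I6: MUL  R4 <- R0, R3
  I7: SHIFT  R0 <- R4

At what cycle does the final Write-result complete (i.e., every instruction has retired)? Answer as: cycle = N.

cycle = 33

c1: I1 issues→MUL
c2: I1 reads, I2 issues→ADD
c3: I3 issues→LSU
c4: I3 reads
c5: I3 exec-done
c8: I1 exec-done
c9: I1 writes R3
c10: I2 reads
c11: I3 writes R0
c12: I2 exec-done
c13: I2 writes R4
c14: I4 issues→SHIFT
c15: I4 reads
c16: I4 exec-done
c17: I4 writes R4
c18: I5 issues→SHIFT
c19: I5 reads
c20: I5 exec-done
c21: I5 writes R4
c22: I6 issues→MUL
c23: I6 reads, I7 issues→SHIFT
c29: I6 exec-done
c30: I6 writes R4
c31: I7 reads
c32: I7 exec-done
c33: I7 writes R0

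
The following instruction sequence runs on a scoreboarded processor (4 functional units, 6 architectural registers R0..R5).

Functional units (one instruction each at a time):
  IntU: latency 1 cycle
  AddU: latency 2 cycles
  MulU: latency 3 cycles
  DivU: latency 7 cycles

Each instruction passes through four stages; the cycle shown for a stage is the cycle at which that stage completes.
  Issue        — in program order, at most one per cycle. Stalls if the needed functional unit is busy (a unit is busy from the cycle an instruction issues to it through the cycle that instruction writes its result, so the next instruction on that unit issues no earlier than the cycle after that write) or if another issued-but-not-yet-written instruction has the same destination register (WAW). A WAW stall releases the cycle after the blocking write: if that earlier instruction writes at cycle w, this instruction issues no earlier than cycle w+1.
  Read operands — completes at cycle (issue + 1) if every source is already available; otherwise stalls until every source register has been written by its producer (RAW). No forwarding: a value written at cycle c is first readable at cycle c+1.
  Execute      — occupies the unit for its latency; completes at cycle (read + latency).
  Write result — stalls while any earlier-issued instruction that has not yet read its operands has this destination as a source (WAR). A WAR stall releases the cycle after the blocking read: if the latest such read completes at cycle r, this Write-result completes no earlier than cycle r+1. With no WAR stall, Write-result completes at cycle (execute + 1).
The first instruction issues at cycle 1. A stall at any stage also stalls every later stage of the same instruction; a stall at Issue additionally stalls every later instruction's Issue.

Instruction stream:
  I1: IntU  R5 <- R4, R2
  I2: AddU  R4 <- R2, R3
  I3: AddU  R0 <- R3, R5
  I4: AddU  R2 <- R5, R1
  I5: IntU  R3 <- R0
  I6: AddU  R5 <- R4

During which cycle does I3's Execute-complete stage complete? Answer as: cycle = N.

I1: IS=1 RO=2 EX=3 WR=4
I2: IS=2 RO=3 EX=5 WR=6
I3: IS=7 RO=8 EX=10 WR=11  [struct: AddU busy until I2 writes@6]
I4: IS=12 RO=13 EX=15 WR=16  [struct: AddU busy until I3 writes@11]
I5: IS=13 RO=14 EX=15 WR=16
I6: IS=17 RO=18 EX=20 WR=21  [struct: AddU busy until I4 writes@16]

cycle = 10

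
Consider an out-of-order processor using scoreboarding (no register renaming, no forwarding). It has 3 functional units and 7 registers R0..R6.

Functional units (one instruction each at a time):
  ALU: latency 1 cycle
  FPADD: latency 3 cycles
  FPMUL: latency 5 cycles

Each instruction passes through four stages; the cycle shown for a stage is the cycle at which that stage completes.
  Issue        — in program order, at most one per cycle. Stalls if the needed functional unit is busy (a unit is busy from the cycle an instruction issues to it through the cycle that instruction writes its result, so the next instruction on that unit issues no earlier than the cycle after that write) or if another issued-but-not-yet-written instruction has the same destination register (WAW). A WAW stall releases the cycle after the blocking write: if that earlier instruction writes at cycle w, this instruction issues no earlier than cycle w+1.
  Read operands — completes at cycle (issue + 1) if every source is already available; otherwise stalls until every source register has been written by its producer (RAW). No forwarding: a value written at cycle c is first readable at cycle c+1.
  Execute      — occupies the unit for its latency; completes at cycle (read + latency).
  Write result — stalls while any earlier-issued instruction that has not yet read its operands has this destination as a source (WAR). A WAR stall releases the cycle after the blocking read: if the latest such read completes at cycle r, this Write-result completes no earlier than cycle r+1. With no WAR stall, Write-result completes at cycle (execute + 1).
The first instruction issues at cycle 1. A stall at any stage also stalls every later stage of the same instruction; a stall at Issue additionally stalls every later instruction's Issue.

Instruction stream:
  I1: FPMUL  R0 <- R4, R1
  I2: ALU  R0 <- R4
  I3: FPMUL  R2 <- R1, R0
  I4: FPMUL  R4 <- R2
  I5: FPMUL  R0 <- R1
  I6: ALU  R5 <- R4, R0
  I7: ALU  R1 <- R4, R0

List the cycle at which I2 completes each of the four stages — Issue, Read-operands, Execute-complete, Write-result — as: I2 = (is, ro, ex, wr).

I2 = (9, 10, 11, 12)

[I1] 1/2/7/8
[I2] 9/10/11/12  (WAW R0: wait I1 write@8)
[I3] 10/13/18/19  (RAW R0: wait I2 write@12)
[I4] 20/21/26/27  (struct: FPMUL busy until I3 writes@19)
[I5] 28/29/34/35  (struct: FPMUL busy until I4 writes@27)
[I6] 29/36/37/38  (RAW R0: wait I5 write@35)
[I7] 39/40/41/42  (struct: ALU busy until I6 writes@38)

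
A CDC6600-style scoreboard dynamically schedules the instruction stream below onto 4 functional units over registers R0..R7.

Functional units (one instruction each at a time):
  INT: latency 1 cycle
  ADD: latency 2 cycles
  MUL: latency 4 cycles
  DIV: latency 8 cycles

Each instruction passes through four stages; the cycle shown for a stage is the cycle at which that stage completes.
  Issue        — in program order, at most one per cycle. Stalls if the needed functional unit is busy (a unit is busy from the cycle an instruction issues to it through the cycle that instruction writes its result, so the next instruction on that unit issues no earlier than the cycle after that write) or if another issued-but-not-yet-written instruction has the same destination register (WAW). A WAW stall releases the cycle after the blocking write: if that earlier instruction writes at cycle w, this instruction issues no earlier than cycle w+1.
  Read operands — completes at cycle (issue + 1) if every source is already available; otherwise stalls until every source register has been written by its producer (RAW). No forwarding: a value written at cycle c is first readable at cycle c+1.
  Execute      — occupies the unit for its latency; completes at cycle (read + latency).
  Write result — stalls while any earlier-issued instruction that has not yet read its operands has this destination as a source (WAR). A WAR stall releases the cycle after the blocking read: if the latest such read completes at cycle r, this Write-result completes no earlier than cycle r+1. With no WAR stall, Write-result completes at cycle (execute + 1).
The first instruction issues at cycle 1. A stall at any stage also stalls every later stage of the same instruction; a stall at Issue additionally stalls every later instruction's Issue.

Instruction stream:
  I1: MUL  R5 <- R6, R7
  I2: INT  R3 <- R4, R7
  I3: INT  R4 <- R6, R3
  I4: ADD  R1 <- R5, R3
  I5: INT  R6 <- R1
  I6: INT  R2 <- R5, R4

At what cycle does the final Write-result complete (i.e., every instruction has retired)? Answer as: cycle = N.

cycle = 18

  I1 | 1 | 2 | 6 | 7
  I2 | 2 | 3 | 4 | 5
  I3 | 6 | 7 | 8 | 9   struct: INT busy until I2 writes@5
  I4 | 7 | 8 | 10 | 11
  I5 | 10 | 12 | 13 | 14   struct: INT busy until I3 writes@9 · RAW R1: wait I4 write@11
  I6 | 15 | 16 | 17 | 18   struct: INT busy until I5 writes@14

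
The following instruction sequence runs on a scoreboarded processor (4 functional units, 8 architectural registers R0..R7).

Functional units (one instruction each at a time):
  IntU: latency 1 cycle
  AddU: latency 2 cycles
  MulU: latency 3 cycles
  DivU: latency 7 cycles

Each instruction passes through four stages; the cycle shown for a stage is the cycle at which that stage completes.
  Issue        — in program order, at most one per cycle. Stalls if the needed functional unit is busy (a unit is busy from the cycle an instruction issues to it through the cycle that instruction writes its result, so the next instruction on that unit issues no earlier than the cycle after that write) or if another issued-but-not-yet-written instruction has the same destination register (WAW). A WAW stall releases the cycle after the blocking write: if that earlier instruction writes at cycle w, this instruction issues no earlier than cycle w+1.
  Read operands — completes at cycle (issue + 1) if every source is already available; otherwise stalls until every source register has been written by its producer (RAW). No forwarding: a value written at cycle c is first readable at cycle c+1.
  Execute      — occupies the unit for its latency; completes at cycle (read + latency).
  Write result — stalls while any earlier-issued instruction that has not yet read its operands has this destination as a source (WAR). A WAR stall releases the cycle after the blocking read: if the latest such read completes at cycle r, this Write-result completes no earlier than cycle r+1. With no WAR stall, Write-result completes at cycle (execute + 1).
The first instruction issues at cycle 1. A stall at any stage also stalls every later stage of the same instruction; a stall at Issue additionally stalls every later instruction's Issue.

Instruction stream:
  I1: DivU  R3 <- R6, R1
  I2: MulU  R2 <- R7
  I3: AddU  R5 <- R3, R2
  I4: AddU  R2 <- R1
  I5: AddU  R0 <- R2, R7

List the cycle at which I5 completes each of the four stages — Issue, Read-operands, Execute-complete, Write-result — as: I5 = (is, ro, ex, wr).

I5 = (20, 21, 23, 24)

[I1] 1/2/9/10
[I2] 2/3/6/7
[I3] 3/11/13/14  (RAW R3: wait I1 write@10)
[I4] 15/16/18/19  (struct: AddU busy until I3 writes@14)
[I5] 20/21/23/24  (struct: AddU busy until I4 writes@19)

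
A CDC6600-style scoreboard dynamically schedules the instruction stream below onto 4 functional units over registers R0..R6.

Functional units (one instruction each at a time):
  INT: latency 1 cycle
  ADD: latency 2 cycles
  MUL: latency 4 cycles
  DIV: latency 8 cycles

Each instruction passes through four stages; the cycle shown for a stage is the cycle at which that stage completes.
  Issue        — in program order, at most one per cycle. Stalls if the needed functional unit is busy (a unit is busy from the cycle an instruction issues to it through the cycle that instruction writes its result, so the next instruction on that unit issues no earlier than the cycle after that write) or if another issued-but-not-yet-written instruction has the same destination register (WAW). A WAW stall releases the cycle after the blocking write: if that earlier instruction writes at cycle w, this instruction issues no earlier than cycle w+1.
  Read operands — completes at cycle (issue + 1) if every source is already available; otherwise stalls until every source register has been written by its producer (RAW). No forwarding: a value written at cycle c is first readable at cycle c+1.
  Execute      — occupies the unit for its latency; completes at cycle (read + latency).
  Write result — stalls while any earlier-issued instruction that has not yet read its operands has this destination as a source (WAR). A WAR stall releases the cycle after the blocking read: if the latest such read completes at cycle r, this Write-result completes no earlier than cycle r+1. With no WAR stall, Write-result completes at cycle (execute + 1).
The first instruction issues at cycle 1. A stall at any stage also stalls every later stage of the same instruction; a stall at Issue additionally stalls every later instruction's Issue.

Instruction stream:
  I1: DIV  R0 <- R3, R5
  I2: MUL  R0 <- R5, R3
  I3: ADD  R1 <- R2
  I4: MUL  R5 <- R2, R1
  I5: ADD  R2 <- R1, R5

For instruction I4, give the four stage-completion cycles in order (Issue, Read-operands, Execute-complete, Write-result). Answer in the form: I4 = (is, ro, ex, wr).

I4 = (19, 20, 24, 25)

c1: I1 dispatched to DIV
c2: I1 operands ready
c10: I1 complete
c11: R0←I1
c12: I2 dispatched to MUL
c13: I2 operands ready | I3 dispatched to ADD
c14: I3 operands ready
c16: I3 complete
c17: I2 complete | R1←I3
c18: R0←I2
c19: I4 dispatched to MUL
c20: I4 operands ready | I5 dispatched to ADD
c24: I4 complete
c25: R5←I4
c26: I5 operands ready
c28: I5 complete
c29: R2←I5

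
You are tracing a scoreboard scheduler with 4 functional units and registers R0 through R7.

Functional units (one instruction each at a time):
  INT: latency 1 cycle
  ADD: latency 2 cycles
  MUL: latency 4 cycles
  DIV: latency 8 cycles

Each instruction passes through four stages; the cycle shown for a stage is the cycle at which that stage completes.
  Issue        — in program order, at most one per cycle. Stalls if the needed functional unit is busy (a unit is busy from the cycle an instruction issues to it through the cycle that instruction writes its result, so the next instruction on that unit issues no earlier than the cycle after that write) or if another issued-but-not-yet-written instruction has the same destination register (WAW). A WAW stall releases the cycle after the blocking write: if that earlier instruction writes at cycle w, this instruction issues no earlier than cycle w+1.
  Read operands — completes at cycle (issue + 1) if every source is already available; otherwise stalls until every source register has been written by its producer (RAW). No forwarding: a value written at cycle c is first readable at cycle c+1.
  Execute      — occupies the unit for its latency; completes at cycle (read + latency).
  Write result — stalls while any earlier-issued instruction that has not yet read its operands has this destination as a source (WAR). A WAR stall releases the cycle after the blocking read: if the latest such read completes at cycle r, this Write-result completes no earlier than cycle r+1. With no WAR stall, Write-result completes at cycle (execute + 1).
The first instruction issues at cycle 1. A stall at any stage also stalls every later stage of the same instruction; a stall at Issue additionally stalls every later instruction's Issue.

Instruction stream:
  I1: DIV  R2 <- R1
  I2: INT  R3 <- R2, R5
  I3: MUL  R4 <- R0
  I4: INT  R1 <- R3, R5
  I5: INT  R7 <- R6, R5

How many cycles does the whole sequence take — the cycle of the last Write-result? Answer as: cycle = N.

cycle = 22

I1  is:1  ro:2  ex:10  wr:11
I2  is:2  ro:12  ex:13  wr:14  — RAW R2: wait I1 write@11
I3  is:3  ro:4  ex:8  wr:9
I4  is:15  ro:16  ex:17  wr:18  — struct: INT busy until I2 writes@14
I5  is:19  ro:20  ex:21  wr:22  — struct: INT busy until I4 writes@18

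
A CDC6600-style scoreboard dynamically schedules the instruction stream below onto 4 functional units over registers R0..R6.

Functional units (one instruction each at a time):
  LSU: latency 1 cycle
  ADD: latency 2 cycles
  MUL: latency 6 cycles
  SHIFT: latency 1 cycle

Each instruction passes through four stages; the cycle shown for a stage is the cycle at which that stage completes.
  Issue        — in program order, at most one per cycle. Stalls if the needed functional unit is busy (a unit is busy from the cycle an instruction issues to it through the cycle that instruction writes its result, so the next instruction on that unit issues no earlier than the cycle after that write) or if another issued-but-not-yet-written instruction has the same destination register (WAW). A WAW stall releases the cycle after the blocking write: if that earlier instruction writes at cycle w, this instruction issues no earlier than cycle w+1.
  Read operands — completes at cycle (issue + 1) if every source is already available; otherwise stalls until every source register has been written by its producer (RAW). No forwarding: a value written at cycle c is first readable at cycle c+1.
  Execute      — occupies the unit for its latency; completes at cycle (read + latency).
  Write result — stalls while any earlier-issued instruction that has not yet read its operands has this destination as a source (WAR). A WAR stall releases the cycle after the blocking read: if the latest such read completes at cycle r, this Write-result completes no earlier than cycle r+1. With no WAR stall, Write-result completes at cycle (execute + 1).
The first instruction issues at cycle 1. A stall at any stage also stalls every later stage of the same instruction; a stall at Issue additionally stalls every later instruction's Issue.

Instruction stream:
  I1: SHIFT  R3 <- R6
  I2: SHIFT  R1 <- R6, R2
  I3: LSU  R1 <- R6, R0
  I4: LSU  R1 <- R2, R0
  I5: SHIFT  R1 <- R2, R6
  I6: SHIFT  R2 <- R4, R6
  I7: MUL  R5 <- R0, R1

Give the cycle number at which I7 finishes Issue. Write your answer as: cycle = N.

1) issue 1, read 2, done 3, write 4
2) issue 5, read 6, done 7, write 8  <struct: SHIFT busy until I1 writes@4>
3) issue 9, read 10, done 11, write 12  <WAW R1: wait I2 write@8>
4) issue 13, read 14, done 15, write 16  <struct: LSU busy until I3 writes@12>
5) issue 17, read 18, done 19, write 20  <WAW R1: wait I4 write@16>
6) issue 21, read 22, done 23, write 24  <struct: SHIFT busy until I5 writes@20>
7) issue 22, read 23, done 29, write 30

cycle = 22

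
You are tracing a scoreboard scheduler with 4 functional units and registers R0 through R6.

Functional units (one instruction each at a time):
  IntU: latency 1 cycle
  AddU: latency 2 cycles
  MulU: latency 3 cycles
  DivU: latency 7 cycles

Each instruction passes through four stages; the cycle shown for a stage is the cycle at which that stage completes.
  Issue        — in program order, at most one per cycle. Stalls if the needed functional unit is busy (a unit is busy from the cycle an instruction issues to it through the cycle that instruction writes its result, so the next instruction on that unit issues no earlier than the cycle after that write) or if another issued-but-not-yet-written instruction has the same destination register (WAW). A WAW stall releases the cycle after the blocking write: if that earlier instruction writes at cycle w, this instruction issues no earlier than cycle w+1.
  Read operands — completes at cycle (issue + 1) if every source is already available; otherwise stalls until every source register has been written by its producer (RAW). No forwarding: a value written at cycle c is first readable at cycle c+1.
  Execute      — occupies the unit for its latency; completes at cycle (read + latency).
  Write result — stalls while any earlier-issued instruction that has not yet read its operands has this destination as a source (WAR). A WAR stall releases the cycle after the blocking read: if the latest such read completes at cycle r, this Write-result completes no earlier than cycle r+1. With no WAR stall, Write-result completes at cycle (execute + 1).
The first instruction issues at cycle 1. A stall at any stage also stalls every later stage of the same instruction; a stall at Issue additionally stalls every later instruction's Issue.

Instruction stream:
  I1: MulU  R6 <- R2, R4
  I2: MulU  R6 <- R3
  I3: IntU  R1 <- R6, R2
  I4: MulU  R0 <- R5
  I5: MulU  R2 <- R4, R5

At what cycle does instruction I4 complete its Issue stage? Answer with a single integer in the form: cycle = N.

cycle 1: I1→MulU
cycle 2: I1 RO
cycle 5: I1 EX
cycle 6: I1 WR R6
cycle 7: I2→MulU
cycle 8: I2 RO · I3→IntU
cycle 11: I2 EX
cycle 12: I2 WR R6
cycle 13: I3 RO · I4→MulU
cycle 14: I3 EX · I4 RO
cycle 15: I3 WR R1
cycle 17: I4 EX
cycle 18: I4 WR R0
cycle 19: I5→MulU
cycle 20: I5 RO
cycle 23: I5 EX
cycle 24: I5 WR R2

cycle = 13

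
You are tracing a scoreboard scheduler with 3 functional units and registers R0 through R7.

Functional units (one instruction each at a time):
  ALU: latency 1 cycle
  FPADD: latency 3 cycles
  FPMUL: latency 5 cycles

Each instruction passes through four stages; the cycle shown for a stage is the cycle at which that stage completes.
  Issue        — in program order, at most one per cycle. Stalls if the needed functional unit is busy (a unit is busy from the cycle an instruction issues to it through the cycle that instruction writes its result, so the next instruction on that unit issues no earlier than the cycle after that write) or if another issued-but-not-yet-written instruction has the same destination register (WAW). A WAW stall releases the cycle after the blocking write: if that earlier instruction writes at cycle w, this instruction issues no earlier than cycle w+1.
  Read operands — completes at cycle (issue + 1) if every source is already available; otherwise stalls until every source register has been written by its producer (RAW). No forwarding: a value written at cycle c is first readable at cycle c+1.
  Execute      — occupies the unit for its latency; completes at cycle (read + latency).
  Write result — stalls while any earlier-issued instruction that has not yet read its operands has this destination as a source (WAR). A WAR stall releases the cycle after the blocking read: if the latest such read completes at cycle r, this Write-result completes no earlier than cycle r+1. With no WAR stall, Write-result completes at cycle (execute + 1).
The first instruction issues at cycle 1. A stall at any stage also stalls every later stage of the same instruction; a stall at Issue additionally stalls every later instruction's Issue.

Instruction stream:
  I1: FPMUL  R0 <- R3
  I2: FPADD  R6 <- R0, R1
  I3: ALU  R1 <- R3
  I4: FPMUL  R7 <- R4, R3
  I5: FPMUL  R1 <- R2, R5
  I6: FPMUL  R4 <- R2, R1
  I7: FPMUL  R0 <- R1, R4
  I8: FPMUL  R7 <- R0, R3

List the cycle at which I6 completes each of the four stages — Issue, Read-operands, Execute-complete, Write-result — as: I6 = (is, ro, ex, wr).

I6 = (25, 26, 31, 32)

I1  is:1  ro:2  ex:7  wr:8
I2  is:2  ro:9  ex:12  wr:13  — RAW R0: wait I1 write@8
I3  is:3  ro:4  ex:5  wr:10  — WAR R1: wait I2 read@9
I4  is:9  ro:10  ex:15  wr:16  — struct: FPMUL busy until I1 writes@8
I5  is:17  ro:18  ex:23  wr:24  — struct: FPMUL busy until I4 writes@16
I6  is:25  ro:26  ex:31  wr:32  — struct: FPMUL busy until I5 writes@24
I7  is:33  ro:34  ex:39  wr:40  — struct: FPMUL busy until I6 writes@32
I8  is:41  ro:42  ex:47  wr:48  — struct: FPMUL busy until I7 writes@40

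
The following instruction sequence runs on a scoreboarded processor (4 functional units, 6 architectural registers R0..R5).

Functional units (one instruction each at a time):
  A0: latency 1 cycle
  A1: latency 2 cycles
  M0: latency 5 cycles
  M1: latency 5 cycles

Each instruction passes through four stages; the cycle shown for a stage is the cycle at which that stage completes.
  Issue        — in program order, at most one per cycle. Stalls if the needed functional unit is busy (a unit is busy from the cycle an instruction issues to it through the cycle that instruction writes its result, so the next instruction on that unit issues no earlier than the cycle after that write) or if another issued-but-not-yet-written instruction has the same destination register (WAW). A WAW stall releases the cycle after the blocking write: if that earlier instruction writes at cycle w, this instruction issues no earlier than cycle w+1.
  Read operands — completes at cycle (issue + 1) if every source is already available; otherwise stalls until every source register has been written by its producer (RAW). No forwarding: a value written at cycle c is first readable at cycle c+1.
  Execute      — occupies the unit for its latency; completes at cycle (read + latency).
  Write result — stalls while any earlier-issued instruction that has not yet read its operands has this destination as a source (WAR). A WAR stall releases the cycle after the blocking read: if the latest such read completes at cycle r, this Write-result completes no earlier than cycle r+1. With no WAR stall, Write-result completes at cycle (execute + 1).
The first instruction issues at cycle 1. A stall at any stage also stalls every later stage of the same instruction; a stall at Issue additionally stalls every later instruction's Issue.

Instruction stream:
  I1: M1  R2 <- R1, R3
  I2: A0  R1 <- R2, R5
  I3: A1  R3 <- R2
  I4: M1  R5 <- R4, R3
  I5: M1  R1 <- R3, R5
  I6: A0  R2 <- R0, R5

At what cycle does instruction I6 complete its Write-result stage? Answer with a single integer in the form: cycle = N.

1) issue 1, read 2, done 7, write 8
2) issue 2, read 9, done 10, write 11  <RAW R2: wait I1 write@8>
3) issue 3, read 9, done 11, write 12  <RAW R2: wait I1 write@8>
4) issue 9, read 13, done 18, write 19  <struct: M1 busy until I1 writes@8 / RAW R3: wait I3 write@12>
5) issue 20, read 21, done 26, write 27  <struct: M1 busy until I4 writes@19>
6) issue 21, read 22, done 23, write 24

cycle = 24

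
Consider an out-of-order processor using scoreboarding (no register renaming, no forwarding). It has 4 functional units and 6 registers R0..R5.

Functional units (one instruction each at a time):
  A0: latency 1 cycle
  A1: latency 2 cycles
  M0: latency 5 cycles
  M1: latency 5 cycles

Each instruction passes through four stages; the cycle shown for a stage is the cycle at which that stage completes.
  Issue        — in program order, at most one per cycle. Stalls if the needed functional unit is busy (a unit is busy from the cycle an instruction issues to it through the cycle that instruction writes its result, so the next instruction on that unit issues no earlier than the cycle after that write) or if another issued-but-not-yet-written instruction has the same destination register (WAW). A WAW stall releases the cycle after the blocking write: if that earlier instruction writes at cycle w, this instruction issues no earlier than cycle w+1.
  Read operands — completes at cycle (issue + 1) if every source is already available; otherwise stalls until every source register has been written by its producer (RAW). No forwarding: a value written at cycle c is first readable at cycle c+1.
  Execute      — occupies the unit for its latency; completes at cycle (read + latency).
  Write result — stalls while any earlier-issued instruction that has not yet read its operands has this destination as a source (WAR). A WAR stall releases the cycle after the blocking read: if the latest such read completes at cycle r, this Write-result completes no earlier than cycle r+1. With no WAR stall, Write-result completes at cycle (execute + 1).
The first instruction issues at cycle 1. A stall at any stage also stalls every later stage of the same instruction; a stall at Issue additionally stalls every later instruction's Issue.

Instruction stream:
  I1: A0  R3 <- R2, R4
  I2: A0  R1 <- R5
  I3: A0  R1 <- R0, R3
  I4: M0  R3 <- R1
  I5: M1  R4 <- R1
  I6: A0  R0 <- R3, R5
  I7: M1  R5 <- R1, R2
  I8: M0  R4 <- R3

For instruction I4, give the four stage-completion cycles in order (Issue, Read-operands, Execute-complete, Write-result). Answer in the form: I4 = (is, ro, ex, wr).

I4 = (10, 13, 18, 19)

t=1  I1 dispatched to A0
t=2  I1 operands ready
t=3  I1 complete
t=4  R3←I1
t=5  I2 dispatched to A0
t=6  I2 operands ready
t=7  I2 complete
t=8  R1←I2
t=9  I3 dispatched to A0
t=10  I3 operands ready · I4 dispatched to M0
t=11  I3 complete · I5 dispatched to M1
t=12  R1←I3
t=13  I4 operands ready · I5 operands ready · I6 dispatched to A0
t=18  I4 complete · I5 complete
t=19  R3←I4 · R4←I5
t=20  I6 operands ready · I7 dispatched to M1
t=21  I6 complete · I7 operands ready · I8 dispatched to M0
t=22  R0←I6 · I8 operands ready
t=26  I7 complete
t=27  R5←I7 · I8 complete
t=28  R4←I8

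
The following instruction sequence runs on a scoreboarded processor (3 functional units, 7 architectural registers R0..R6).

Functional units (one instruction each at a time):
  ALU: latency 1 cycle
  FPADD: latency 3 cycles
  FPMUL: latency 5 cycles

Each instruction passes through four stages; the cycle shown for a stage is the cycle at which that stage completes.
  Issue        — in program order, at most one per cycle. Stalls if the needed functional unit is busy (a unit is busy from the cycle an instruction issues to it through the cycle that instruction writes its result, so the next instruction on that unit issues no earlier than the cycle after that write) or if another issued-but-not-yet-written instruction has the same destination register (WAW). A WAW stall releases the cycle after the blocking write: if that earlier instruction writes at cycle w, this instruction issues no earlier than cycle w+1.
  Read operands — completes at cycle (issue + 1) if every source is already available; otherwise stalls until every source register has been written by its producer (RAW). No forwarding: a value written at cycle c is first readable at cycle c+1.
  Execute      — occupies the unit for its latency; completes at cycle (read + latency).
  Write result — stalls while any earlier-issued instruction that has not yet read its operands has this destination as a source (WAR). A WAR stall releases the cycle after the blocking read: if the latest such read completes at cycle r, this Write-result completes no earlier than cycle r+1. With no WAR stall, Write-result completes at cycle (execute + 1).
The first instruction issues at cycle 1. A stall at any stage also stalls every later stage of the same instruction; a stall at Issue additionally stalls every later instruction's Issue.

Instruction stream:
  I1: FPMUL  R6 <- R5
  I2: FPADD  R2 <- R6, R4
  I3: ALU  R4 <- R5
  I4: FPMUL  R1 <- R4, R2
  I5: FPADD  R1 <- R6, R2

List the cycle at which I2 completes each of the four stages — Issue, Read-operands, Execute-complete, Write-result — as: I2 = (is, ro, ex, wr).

[1] issue I1 (FPMUL)
[2] I1 read-ops · issue I2 (FPADD)
[3] issue I3 (ALU)
[4] I3 read-ops
[5] I3 finished on ALU
[7] I1 finished on FPMUL
[8] I1→R6
[9] I2 read-ops · issue I4 (FPMUL)
[10] I3→R4
[12] I2 finished on FPADD
[13] I2→R2
[14] I4 read-ops
[19] I4 finished on FPMUL
[20] I4→R1
[21] issue I5 (FPADD)
[22] I5 read-ops
[25] I5 finished on FPADD
[26] I5→R1

I2 = (2, 9, 12, 13)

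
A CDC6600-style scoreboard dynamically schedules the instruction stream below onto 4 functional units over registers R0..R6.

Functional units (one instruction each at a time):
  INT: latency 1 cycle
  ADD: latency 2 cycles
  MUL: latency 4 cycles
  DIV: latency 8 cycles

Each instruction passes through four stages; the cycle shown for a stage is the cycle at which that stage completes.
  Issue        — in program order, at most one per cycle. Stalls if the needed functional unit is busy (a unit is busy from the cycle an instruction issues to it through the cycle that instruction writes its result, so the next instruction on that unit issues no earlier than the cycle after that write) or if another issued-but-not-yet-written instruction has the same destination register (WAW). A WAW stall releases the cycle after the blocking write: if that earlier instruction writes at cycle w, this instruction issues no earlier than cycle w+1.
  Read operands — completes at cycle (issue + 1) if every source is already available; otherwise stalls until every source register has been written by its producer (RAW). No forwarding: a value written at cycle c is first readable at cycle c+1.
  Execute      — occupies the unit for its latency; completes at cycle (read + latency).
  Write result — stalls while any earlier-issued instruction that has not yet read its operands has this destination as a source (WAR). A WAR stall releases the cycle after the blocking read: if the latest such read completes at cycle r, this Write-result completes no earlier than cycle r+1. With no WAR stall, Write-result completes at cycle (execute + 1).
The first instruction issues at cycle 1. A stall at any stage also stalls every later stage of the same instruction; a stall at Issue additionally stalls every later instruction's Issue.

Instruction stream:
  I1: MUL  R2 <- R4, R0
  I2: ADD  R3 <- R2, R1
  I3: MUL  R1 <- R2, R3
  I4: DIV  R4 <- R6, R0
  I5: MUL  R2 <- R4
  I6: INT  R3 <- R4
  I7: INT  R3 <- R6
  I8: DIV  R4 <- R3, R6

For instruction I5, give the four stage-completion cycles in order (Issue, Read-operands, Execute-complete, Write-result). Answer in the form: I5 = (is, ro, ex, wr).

t=1  I1→MUL
t=2  I1 RO, I2→ADD
t=6  I1 EX
t=7  I1 WR R2
t=8  I2 RO, I3→MUL
t=9  I4→DIV
t=10  I2 EX, I4 RO
t=11  I2 WR R3
t=12  I3 RO
t=16  I3 EX
t=17  I3 WR R1
t=18  I4 EX, I5→MUL
t=19  I4 WR R4, I6→INT
t=20  I5 RO, I6 RO
t=21  I6 EX
t=22  I6 WR R3
t=23  I7→INT
t=24  I5 EX, I7 RO, I8→DIV
t=25  I5 WR R2, I7 EX
t=26  I7 WR R3
t=27  I8 RO
t=35  I8 EX
t=36  I8 WR R4

I5 = (18, 20, 24, 25)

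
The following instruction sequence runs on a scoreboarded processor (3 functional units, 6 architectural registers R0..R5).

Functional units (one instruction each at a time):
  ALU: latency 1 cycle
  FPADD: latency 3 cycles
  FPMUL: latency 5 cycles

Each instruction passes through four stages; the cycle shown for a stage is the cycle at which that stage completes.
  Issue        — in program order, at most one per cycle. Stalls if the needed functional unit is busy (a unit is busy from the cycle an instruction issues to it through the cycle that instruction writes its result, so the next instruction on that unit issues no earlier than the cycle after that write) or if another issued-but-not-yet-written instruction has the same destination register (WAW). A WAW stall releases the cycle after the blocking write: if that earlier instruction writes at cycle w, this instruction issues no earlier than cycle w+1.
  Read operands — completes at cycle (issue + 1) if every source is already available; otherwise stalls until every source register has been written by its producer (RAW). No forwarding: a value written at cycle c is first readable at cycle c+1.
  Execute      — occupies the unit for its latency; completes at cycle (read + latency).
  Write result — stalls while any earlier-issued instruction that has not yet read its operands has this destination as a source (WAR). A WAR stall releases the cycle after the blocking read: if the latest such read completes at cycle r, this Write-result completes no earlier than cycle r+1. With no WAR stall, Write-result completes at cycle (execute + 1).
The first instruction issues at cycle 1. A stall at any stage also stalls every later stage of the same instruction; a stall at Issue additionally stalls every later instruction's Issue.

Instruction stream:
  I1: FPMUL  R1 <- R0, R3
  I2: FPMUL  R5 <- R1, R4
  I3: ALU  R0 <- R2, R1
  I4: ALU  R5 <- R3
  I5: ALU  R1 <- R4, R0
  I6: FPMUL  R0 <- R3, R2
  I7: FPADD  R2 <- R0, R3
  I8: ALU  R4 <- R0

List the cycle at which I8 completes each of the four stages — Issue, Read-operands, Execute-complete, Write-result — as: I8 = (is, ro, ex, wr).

I1  is:1  ro:2  ex:7  wr:8
I2  is:9  ro:10  ex:15  wr:16  — struct: FPMUL busy until I1 writes@8
I3  is:10  ro:11  ex:12  wr:13
I4  is:17  ro:18  ex:19  wr:20  — WAW R5: wait I2 write@16
I5  is:21  ro:22  ex:23  wr:24  — struct: ALU busy until I4 writes@20
I6  is:22  ro:23  ex:28  wr:29
I7  is:23  ro:30  ex:33  wr:34  — RAW R0: wait I6 write@29
I8  is:25  ro:30  ex:31  wr:32  — struct: ALU busy until I5 writes@24, RAW R0: wait I6 write@29

I8 = (25, 30, 31, 32)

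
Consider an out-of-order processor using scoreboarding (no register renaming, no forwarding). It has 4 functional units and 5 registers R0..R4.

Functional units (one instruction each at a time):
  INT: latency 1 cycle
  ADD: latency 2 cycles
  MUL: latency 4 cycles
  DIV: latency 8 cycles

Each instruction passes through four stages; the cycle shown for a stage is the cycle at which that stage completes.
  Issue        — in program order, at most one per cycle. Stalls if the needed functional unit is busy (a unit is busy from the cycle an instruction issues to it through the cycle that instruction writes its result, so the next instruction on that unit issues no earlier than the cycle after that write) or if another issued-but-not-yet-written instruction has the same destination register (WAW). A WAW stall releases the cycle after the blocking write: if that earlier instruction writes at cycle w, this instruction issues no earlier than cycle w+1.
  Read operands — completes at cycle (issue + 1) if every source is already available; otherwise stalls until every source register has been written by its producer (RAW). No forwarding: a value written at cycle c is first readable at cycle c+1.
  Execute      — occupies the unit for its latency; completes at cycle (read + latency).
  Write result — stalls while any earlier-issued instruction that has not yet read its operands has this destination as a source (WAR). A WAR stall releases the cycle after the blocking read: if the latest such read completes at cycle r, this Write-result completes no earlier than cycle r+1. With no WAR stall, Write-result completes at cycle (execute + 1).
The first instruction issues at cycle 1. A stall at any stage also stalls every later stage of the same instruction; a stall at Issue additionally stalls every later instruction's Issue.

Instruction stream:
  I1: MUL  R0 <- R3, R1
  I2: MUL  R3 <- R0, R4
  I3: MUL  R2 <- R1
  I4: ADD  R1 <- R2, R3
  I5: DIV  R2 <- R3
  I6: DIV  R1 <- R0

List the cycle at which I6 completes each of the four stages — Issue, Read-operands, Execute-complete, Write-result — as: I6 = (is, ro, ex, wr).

  I1 | 1 | 2 | 6 | 7
  I2 | 8 | 9 | 13 | 14   struct: MUL busy until I1 writes@7
  I3 | 15 | 16 | 20 | 21   struct: MUL busy until I2 writes@14
  I4 | 16 | 22 | 24 | 25   RAW R2: wait I3 write@21
  I5 | 22 | 23 | 31 | 32   WAW R2: wait I3 write@21
  I6 | 33 | 34 | 42 | 43   struct: DIV busy until I5 writes@32

I6 = (33, 34, 42, 43)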